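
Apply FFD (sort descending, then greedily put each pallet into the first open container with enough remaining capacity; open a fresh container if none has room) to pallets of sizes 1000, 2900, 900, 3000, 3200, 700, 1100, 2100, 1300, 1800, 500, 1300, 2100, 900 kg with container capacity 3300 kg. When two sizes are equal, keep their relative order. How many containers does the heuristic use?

8

Sorted descending: 3200, 3000, 2900, 2100, 2100, 1800, 1300, 1300, 1100, 1000, 900, 900, 700, 500.
  3200 → container 1 (new)  [load 3200/3300]
  3000 → container 2 (new)  [load 3000/3300]
  2900 → container 3 (new)  [load 2900/3300]
  2100 → container 4 (new)  [load 2100/3300]
  2100 → container 5 (new)  [load 2100/3300]
  1800 → container 6 (new)  [load 1800/3300]
  1300 → container 6  [load 3100/3300]
  1300 → container 7 (new)  [load 1300/3300]
  1100 → container 4  [load 3200/3300]
  1000 → container 5  [load 3100/3300]
  900 → container 7  [load 2200/3300]
  900 → container 7  [load 3100/3300]
  700 → container 8 (new)  [load 700/3300]
  500 → container 8  [load 1200/3300]
8 containers opened.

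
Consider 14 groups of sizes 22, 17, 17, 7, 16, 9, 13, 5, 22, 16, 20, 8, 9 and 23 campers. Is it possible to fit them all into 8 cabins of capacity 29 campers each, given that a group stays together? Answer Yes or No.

Yes

A valid assignment using 8 cabins:
  cabin 1: 23 + 5 = 28
  cabin 2: 22 + 7 = 29
  cabin 3: 22 = 22
  cabin 4: 20 + 9 = 29
  cabin 5: 17 + 9 = 26
  cabin 6: 17 + 8 = 25
  cabin 7: 16 + 13 = 29
  cabin 8: 16 = 16
Every load is within 29 campers, so 8 cabins suffice.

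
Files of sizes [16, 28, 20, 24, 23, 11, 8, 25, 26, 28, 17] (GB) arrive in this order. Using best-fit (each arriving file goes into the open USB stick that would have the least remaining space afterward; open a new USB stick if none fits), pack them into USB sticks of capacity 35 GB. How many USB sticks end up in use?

8

  16 → USB stick 1 (new)  [load 16/35]
  28 → USB stick 2 (new)  [load 28/35]
  20 → USB stick 3 (new)  [load 20/35]
  24 → USB stick 4 (new)  [load 24/35]
  23 → USB stick 5 (new)  [load 23/35]
  11 → USB stick 4  [load 35/35]
  8 → USB stick 5  [load 31/35]
  25 → USB stick 6 (new)  [load 25/35]
  26 → USB stick 7 (new)  [load 26/35]
  28 → USB stick 8 (new)  [load 28/35]
  17 → USB stick 1  [load 33/35]
8 USB sticks opened.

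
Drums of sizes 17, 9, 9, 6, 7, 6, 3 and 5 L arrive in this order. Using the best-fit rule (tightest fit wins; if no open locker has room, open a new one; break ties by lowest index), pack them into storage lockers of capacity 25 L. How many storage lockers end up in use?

  17 → locker 1 (new)  [load 17/25]
  9 → locker 2 (new)  [load 9/25]
  9 → locker 2  [load 18/25]
  6 → locker 2  [load 24/25]
  7 → locker 1  [load 24/25]
  6 → locker 3 (new)  [load 6/25]
  3 → locker 3  [load 9/25]
  5 → locker 3  [load 14/25]
3 storage lockers opened.

3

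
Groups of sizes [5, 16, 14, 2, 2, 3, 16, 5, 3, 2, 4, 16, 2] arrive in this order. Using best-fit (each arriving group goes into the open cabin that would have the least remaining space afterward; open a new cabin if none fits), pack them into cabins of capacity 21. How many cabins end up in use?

5

  5 → cabin 1 (new)  [load 5/21]
  16 → cabin 1  [load 21/21]
  14 → cabin 2 (new)  [load 14/21]
  2 → cabin 2  [load 16/21]
  2 → cabin 2  [load 18/21]
  3 → cabin 2  [load 21/21]
  16 → cabin 3 (new)  [load 16/21]
  5 → cabin 3  [load 21/21]
  3 → cabin 4 (new)  [load 3/21]
  2 → cabin 4  [load 5/21]
  4 → cabin 4  [load 9/21]
  16 → cabin 5 (new)  [load 16/21]
  2 → cabin 5  [load 18/21]
5 cabins opened.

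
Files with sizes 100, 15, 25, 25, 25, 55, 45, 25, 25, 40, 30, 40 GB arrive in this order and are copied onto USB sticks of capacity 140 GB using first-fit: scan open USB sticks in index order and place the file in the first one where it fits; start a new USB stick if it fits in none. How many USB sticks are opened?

  100 → USB stick 1 (new)  [load 100/140]
  15 → USB stick 1  [load 115/140]
  25 → USB stick 1  [load 140/140]
  25 → USB stick 2 (new)  [load 25/140]
  25 → USB stick 2  [load 50/140]
  55 → USB stick 2  [load 105/140]
  45 → USB stick 3 (new)  [load 45/140]
  25 → USB stick 2  [load 130/140]
  25 → USB stick 3  [load 70/140]
  40 → USB stick 3  [load 110/140]
  30 → USB stick 3  [load 140/140]
  40 → USB stick 4 (new)  [load 40/140]
4 USB sticks opened.

4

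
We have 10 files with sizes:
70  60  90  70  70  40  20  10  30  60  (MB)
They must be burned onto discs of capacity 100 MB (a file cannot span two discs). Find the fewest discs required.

6

Total = 90 + 70 + 70 + 70 + 60 + 60 + 40 + 30 + 20 + 10 = 520 MB.
Lower bound: ⌈520/100⌉ = 6 discs.
A packing using 6 discs:
  disc 1: 90 + 10 = 100
  disc 2: 70 + 30 = 100
  disc 3: 70 + 20 = 90
  disc 4: 70 = 70
  disc 5: 60 + 40 = 100
  disc 6: 60 = 60
This matches the lower bound, so 6 is optimal.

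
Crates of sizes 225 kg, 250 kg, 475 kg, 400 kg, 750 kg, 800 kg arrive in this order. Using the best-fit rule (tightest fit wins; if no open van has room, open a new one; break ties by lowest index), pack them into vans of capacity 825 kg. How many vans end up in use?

5

  225 → van 1 (new)  [load 225/825]
  250 → van 1  [load 475/825]
  475 → van 2 (new)  [load 475/825]
  400 → van 3 (new)  [load 400/825]
  750 → van 4 (new)  [load 750/825]
  800 → van 5 (new)  [load 800/825]
5 vans opened.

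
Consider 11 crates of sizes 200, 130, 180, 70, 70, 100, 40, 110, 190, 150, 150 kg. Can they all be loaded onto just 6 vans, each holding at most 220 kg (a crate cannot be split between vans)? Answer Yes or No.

Total = 1390 kg; ⌈1390/220⌉ = 7.
At least 7 vans are required, but only 6 are allowed.

No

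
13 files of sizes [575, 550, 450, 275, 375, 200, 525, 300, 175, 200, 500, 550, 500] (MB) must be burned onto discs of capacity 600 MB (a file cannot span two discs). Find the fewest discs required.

Total = 575 + 550 + 550 + 525 + 500 + 500 + 450 + 375 + 300 + 275 + 200 + 200 + 175 = 5175 MB.
Lower bound: ⌈5175/600⌉ = 9 discs.
A packing using 10 discs:
  disc 1: 575 = 575
  disc 2: 550 = 550
  disc 3: 550 = 550
  disc 4: 525 = 525
  disc 5: 500 = 500
  disc 6: 500 = 500
  disc 7: 450 = 450
  disc 8: 375 + 200 = 575
  disc 9: 300 + 275 = 575
  disc 10: 200 + 175 = 375
No arrangement into 9 discs stays within capacity, so 10 is optimal.

10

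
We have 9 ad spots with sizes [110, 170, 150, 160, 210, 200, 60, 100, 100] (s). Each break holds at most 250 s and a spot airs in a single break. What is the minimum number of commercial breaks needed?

6

Total = 210 + 200 + 170 + 160 + 150 + 110 + 100 + 100 + 60 = 1260 s.
Lower bound: ⌈1260/250⌉ = 6 commercial breaks.
A packing using 6 commercial breaks:
  break 1: 210 = 210
  break 2: 200 = 200
  break 3: 170 + 60 = 230
  break 4: 160 = 160
  break 5: 150 + 100 = 250
  break 6: 110 + 100 = 210
This matches the lower bound, so 6 is optimal.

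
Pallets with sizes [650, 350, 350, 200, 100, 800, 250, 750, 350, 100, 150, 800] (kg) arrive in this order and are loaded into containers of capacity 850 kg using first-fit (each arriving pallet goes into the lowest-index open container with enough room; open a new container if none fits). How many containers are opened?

  650 → container 1 (new)  [load 650/850]
  350 → container 2 (new)  [load 350/850]
  350 → container 2  [load 700/850]
  200 → container 1  [load 850/850]
  100 → container 2  [load 800/850]
  800 → container 3 (new)  [load 800/850]
  250 → container 4 (new)  [load 250/850]
  750 → container 5 (new)  [load 750/850]
  350 → container 4  [load 600/850]
  100 → container 4  [load 700/850]
  150 → container 4  [load 850/850]
  800 → container 6 (new)  [load 800/850]
6 containers opened.

6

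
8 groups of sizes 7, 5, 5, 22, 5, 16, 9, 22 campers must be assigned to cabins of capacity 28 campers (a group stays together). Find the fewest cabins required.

Total = 22 + 22 + 16 + 9 + 7 + 5 + 5 + 5 = 91 campers.
Lower bound: ⌈91/28⌉ = 4 cabins.
A packing using 4 cabins:
  cabin 1: 22 + 5 = 27
  cabin 2: 22 + 5 = 27
  cabin 3: 16 + 9 = 25
  cabin 4: 7 + 5 = 12
This matches the lower bound, so 4 is optimal.

4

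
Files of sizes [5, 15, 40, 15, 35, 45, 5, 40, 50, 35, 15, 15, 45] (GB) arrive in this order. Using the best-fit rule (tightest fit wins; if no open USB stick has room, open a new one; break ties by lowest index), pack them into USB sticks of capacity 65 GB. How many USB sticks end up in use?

  5 → USB stick 1 (new)  [load 5/65]
  15 → USB stick 1  [load 20/65]
  40 → USB stick 1  [load 60/65]
  15 → USB stick 2 (new)  [load 15/65]
  35 → USB stick 2  [load 50/65]
  45 → USB stick 3 (new)  [load 45/65]
  5 → USB stick 1  [load 65/65]
  40 → USB stick 4 (new)  [load 40/65]
  50 → USB stick 5 (new)  [load 50/65]
  35 → USB stick 6 (new)  [load 35/65]
  15 → USB stick 2  [load 65/65]
  15 → USB stick 5  [load 65/65]
  45 → USB stick 7 (new)  [load 45/65]
7 USB sticks opened.

7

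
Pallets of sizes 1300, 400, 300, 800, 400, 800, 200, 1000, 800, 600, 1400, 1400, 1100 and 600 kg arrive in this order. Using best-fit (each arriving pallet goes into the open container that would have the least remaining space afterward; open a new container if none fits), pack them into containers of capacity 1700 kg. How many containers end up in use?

  1300 → container 1 (new)  [load 1300/1700]
  400 → container 1  [load 1700/1700]
  300 → container 2 (new)  [load 300/1700]
  800 → container 2  [load 1100/1700]
  400 → container 2  [load 1500/1700]
  800 → container 3 (new)  [load 800/1700]
  200 → container 2  [load 1700/1700]
  1000 → container 4 (new)  [load 1000/1700]
  800 → container 3  [load 1600/1700]
  600 → container 4  [load 1600/1700]
  1400 → container 5 (new)  [load 1400/1700]
  1400 → container 6 (new)  [load 1400/1700]
  1100 → container 7 (new)  [load 1100/1700]
  600 → container 7  [load 1700/1700]
7 containers opened.

7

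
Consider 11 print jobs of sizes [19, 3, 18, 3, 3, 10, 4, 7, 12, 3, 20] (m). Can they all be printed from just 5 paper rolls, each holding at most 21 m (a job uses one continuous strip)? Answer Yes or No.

A valid assignment using 5 paper rolls:
  roll 1: 20 = 20
  roll 2: 19 = 19
  roll 3: 18 + 3 = 21
  roll 4: 12 + 3 + 3 + 3 = 21
  roll 5: 10 + 7 + 4 = 21
Every load is within 21 m, so 5 paper rolls suffice.

Yes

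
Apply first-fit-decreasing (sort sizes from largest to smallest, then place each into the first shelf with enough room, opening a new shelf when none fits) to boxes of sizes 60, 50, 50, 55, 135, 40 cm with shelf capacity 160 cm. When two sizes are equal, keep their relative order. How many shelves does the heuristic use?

3

Sorted descending: 135, 60, 55, 50, 50, 40.
  135 → shelf 1 (new)  [load 135/160]
  60 → shelf 2 (new)  [load 60/160]
  55 → shelf 2  [load 115/160]
  50 → shelf 3 (new)  [load 50/160]
  50 → shelf 3  [load 100/160]
  40 → shelf 2  [load 155/160]
3 shelves opened.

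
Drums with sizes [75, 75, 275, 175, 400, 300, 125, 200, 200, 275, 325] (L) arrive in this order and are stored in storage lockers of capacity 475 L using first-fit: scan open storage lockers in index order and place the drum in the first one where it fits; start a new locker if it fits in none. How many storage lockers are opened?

  75 → locker 1 (new)  [load 75/475]
  75 → locker 1  [load 150/475]
  275 → locker 1  [load 425/475]
  175 → locker 2 (new)  [load 175/475]
  400 → locker 3 (new)  [load 400/475]
  300 → locker 2  [load 475/475]
  125 → locker 4 (new)  [load 125/475]
  200 → locker 4  [load 325/475]
  200 → locker 5 (new)  [load 200/475]
  275 → locker 5  [load 475/475]
  325 → locker 6 (new)  [load 325/475]
6 storage lockers opened.

6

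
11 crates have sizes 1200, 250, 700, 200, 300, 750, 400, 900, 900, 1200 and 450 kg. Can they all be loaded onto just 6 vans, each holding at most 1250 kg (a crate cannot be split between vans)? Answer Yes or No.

No

Total = 7250 kg; ⌈7250/1250⌉ = 6.
The bound of 6 does not rule out 6, but exhaustive search shows no assignment into 6 vans of capacity 1250 kg exists — the minimum is 7.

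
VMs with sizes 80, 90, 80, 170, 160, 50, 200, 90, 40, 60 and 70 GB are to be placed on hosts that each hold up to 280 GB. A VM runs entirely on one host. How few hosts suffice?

4

Total = 200 + 170 + 160 + 90 + 90 + 80 + 80 + 70 + 60 + 50 + 40 = 1090 GB.
Lower bound: ⌈1090/280⌉ = 4 hosts.
A packing using 4 hosts:
  host 1: 200 + 80 = 280
  host 2: 170 + 90 = 260
  host 3: 160 + 80 + 40 = 280
  host 4: 90 + 70 + 60 + 50 = 270
This matches the lower bound, so 4 is optimal.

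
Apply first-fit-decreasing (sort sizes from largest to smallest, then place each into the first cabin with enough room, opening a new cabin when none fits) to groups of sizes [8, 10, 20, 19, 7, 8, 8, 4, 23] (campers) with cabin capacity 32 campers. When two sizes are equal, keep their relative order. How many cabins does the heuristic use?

4

Sorted descending: 23, 20, 19, 10, 8, 8, 8, 7, 4.
  23 → cabin 1 (new)  [load 23/32]
  20 → cabin 2 (new)  [load 20/32]
  19 → cabin 3 (new)  [load 19/32]
  10 → cabin 2  [load 30/32]
  8 → cabin 1  [load 31/32]
  8 → cabin 3  [load 27/32]
  8 → cabin 4 (new)  [load 8/32]
  7 → cabin 4  [load 15/32]
  4 → cabin 3  [load 31/32]
4 cabins opened.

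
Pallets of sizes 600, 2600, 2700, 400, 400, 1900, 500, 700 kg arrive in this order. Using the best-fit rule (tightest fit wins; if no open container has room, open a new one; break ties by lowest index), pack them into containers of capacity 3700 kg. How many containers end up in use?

3

  600 → container 1 (new)  [load 600/3700]
  2600 → container 1  [load 3200/3700]
  2700 → container 2 (new)  [load 2700/3700]
  400 → container 1  [load 3600/3700]
  400 → container 2  [load 3100/3700]
  1900 → container 3 (new)  [load 1900/3700]
  500 → container 2  [load 3600/3700]
  700 → container 3  [load 2600/3700]
3 containers opened.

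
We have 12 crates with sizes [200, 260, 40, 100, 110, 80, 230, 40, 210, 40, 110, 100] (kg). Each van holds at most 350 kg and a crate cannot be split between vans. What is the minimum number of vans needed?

5

Total = 260 + 230 + 210 + 200 + 110 + 110 + 100 + 100 + 80 + 40 + 40 + 40 = 1520 kg.
Lower bound: ⌈1520/350⌉ = 5 vans.
A packing using 5 vans:
  van 1: 260 + 80 = 340
  van 2: 230 + 110 = 340
  van 3: 210 + 110 = 320
  van 4: 200 + 100 + 40 = 340
  van 5: 100 + 40 + 40 = 180
This matches the lower bound, so 5 is optimal.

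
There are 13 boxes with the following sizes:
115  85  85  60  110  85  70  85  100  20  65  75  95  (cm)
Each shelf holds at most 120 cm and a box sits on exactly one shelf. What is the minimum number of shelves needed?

Total = 115 + 110 + 100 + 95 + 85 + 85 + 85 + 85 + 75 + 70 + 65 + 60 + 20 = 1050 cm.
Lower bound: ⌈1050/120⌉ = 9 shelves.
Also, 11 boxes each exceed 60 cm, and no two of those can share a shelf, so at least 11 shelves are needed.
A packing using 12 shelves:
  shelf 1: 115 = 115
  shelf 2: 110 = 110
  shelf 3: 100 + 20 = 120
  shelf 4: 95 = 95
  shelf 5: 85 = 85
  shelf 6: 85 = 85
  shelf 7: 85 = 85
  shelf 8: 85 = 85
  shelf 9: 75 = 75
  shelf 10: 70 = 70
  shelf 11: 65 = 65
  shelf 12: 60 = 60
No arrangement into 11 shelves stays within capacity, so 12 is optimal.

12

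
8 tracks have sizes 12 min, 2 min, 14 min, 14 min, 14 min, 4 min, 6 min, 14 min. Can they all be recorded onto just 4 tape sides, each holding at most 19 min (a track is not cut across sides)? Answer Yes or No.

No

Total = 80 min; ⌈80/19⌉ = 5.
At least 5 tape sides are required, but only 4 are allowed.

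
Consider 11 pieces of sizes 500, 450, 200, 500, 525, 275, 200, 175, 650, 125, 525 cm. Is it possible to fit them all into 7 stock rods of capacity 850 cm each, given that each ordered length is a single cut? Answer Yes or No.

A valid assignment using 6 stock rods:
  stock rod 1: 650 + 200 = 850
  stock rod 2: 525 + 275 = 800
  stock rod 3: 525 + 200 + 125 = 850
  stock rod 4: 500 + 175 = 675
  stock rod 5: 500 = 500
  stock rod 6: 450 = 450
That uses only 6 ≤ 7, so 7 stock rods are enough.

Yes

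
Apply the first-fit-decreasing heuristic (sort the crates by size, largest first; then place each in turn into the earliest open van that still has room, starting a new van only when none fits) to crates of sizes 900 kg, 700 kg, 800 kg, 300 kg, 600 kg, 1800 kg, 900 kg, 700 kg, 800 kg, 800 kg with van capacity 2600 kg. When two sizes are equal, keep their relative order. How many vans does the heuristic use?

4

Sorted descending: 1800, 900, 900, 800, 800, 800, 700, 700, 600, 300.
  1800 → van 1 (new)  [load 1800/2600]
  900 → van 2 (new)  [load 900/2600]
  900 → van 2  [load 1800/2600]
  800 → van 1  [load 2600/2600]
  800 → van 2  [load 2600/2600]
  800 → van 3 (new)  [load 800/2600]
  700 → van 3  [load 1500/2600]
  700 → van 3  [load 2200/2600]
  600 → van 4 (new)  [load 600/2600]
  300 → van 3  [load 2500/2600]
4 vans opened.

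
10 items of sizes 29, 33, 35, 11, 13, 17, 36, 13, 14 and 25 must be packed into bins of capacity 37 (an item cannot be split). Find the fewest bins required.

7

Total = 36 + 35 + 33 + 29 + 25 + 17 + 14 + 13 + 13 + 11 = 226.
Lower bound: ⌈226/37⌉ = 7 bins.
A packing using 7 bins:
  bin 1: 36 = 36
  bin 2: 35 = 35
  bin 3: 33 = 33
  bin 4: 29 = 29
  bin 5: 25 + 11 = 36
  bin 6: 17 + 14 = 31
  bin 7: 13 + 13 = 26
This matches the lower bound, so 7 is optimal.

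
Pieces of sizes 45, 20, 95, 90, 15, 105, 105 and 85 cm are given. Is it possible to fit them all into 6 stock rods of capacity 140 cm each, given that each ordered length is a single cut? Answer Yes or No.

A valid assignment using 5 stock rods:
  stock rod 1: 105 + 20 + 15 = 140
  stock rod 2: 105 = 105
  stock rod 3: 95 + 45 = 140
  stock rod 4: 90 = 90
  stock rod 5: 85 = 85
That uses only 5 ≤ 6, so 6 stock rods are enough.

Yes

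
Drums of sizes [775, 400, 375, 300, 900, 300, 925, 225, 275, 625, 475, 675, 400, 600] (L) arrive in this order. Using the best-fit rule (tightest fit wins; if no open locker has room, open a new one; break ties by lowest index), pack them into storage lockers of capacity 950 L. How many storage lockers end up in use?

9

  775 → locker 1 (new)  [load 775/950]
  400 → locker 2 (new)  [load 400/950]
  375 → locker 2  [load 775/950]
  300 → locker 3 (new)  [load 300/950]
  900 → locker 4 (new)  [load 900/950]
  300 → locker 3  [load 600/950]
  925 → locker 5 (new)  [load 925/950]
  225 → locker 3  [load 825/950]
  275 → locker 6 (new)  [load 275/950]
  625 → locker 6  [load 900/950]
  475 → locker 7 (new)  [load 475/950]
  675 → locker 8 (new)  [load 675/950]
  400 → locker 7  [load 875/950]
  600 → locker 9 (new)  [load 600/950]
9 storage lockers opened.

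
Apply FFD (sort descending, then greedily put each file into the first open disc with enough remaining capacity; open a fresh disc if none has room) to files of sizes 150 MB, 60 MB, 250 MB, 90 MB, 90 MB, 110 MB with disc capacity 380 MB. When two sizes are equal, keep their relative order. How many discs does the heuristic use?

3

Sorted descending: 250, 150, 110, 90, 90, 60.
  250 → disc 1 (new)  [load 250/380]
  150 → disc 2 (new)  [load 150/380]
  110 → disc 1  [load 360/380]
  90 → disc 2  [load 240/380]
  90 → disc 2  [load 330/380]
  60 → disc 3 (new)  [load 60/380]
3 discs opened.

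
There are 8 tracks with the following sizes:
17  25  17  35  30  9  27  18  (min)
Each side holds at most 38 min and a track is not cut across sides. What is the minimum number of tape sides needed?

Total = 35 + 30 + 27 + 25 + 18 + 17 + 17 + 9 = 178 min.
Lower bound: ⌈178/38⌉ = 5 tape sides.
A packing using 6 tape sides:
  side 1: 35 = 35
  side 2: 30 = 30
  side 3: 27 + 9 = 36
  side 4: 25 = 25
  side 5: 18 + 17 = 35
  side 6: 17 = 17
No arrangement into 5 tape sides stays within capacity, so 6 is optimal.

6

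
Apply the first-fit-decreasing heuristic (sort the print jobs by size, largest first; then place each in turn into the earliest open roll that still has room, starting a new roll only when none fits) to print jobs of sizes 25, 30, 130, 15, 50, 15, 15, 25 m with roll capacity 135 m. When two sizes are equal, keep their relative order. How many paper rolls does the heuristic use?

Sorted descending: 130, 50, 30, 25, 25, 15, 15, 15.
  130 → roll 1 (new)  [load 130/135]
  50 → roll 2 (new)  [load 50/135]
  30 → roll 2  [load 80/135]
  25 → roll 2  [load 105/135]
  25 → roll 2  [load 130/135]
  15 → roll 3 (new)  [load 15/135]
  15 → roll 3  [load 30/135]
  15 → roll 3  [load 45/135]
3 paper rolls opened.

3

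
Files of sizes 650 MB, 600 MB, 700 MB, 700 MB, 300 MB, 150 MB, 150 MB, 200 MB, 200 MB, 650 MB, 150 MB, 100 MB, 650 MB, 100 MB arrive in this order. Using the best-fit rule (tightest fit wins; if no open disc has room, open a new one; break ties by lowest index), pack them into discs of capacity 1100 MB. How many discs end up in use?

6

  650 → disc 1 (new)  [load 650/1100]
  600 → disc 2 (new)  [load 600/1100]
  700 → disc 3 (new)  [load 700/1100]
  700 → disc 4 (new)  [load 700/1100]
  300 → disc 3  [load 1000/1100]
  150 → disc 4  [load 850/1100]
  150 → disc 4  [load 1000/1100]
  200 → disc 1  [load 850/1100]
  200 → disc 1  [load 1050/1100]
  650 → disc 5 (new)  [load 650/1100]
  150 → disc 5  [load 800/1100]
  100 → disc 3  [load 1100/1100]
  650 → disc 6 (new)  [load 650/1100]
  100 → disc 4  [load 1100/1100]
6 discs opened.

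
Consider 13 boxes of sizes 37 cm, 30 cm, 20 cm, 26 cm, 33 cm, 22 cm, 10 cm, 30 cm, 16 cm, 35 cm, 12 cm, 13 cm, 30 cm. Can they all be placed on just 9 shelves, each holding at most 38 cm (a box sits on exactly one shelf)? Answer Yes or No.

No

Total = 314 cm; ⌈314/38⌉ = 9.
The bound of 9 does not rule out 9, but exhaustive search shows no assignment into 9 shelves of capacity 38 cm exists — the minimum is 10.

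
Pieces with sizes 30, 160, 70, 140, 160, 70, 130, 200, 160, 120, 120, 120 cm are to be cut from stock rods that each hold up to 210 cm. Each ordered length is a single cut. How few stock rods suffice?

9

Total = 200 + 160 + 160 + 160 + 140 + 130 + 120 + 120 + 120 + 70 + 70 + 30 = 1480 cm.
Lower bound: ⌈1480/210⌉ = 8 stock rods.
Also, 9 pieces each exceed 105 cm, and no two of those can share a stock rod, so at least 9 stock rods are needed.
A packing using 9 stock rods:
  stock rod 1: 200 = 200
  stock rod 2: 160 + 30 = 190
  stock rod 3: 160 = 160
  stock rod 4: 160 = 160
  stock rod 5: 140 + 70 = 210
  stock rod 6: 130 + 70 = 200
  stock rod 7: 120 = 120
  stock rod 8: 120 = 120
  stock rod 9: 120 = 120
This matches the lower bound, so 9 is optimal.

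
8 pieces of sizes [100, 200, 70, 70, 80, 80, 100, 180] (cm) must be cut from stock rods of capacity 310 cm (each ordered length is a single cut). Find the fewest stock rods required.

3

Total = 200 + 180 + 100 + 100 + 80 + 80 + 70 + 70 = 880 cm.
Lower bound: ⌈880/310⌉ = 3 stock rods.
A packing using 3 stock rods:
  stock rod 1: 200 + 100 = 300
  stock rod 2: 180 + 100 = 280
  stock rod 3: 80 + 80 + 70 + 70 = 300
This matches the lower bound, so 3 is optimal.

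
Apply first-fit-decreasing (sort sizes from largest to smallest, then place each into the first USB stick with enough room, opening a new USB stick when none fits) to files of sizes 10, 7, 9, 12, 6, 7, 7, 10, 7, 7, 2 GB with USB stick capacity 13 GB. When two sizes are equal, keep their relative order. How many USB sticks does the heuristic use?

9

Sorted descending: 12, 10, 10, 9, 7, 7, 7, 7, 7, 6, 2.
  12 → USB stick 1 (new)  [load 12/13]
  10 → USB stick 2 (new)  [load 10/13]
  10 → USB stick 3 (new)  [load 10/13]
  9 → USB stick 4 (new)  [load 9/13]
  7 → USB stick 5 (new)  [load 7/13]
  7 → USB stick 6 (new)  [load 7/13]
  7 → USB stick 7 (new)  [load 7/13]
  7 → USB stick 8 (new)  [load 7/13]
  7 → USB stick 9 (new)  [load 7/13]
  6 → USB stick 5  [load 13/13]
  2 → USB stick 2  [load 12/13]
9 USB sticks opened.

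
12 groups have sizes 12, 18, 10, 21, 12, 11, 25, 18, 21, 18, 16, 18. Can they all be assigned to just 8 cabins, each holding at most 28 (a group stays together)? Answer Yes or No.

No

Total = 200; ⌈200/28⌉ = 8.
The bound of 8 does not rule out 8, but exhaustive search shows no assignment into 8 cabins of capacity 28 exists — the minimum is 9.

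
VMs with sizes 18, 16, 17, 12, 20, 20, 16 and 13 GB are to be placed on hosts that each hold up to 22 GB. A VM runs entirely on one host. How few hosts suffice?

8

Total = 20 + 20 + 18 + 17 + 16 + 16 + 13 + 12 = 132 GB.
Lower bound: ⌈132/22⌉ = 6 hosts.
Also, 8 VMs each exceed 11 GB, and no two of those can share a host, so at least 8 hosts are needed.
A packing using 8 hosts:
  host 1: 20 = 20
  host 2: 20 = 20
  host 3: 18 = 18
  host 4: 17 = 17
  host 5: 16 = 16
  host 6: 16 = 16
  host 7: 13 = 13
  host 8: 12 = 12
This matches the lower bound, so 8 is optimal.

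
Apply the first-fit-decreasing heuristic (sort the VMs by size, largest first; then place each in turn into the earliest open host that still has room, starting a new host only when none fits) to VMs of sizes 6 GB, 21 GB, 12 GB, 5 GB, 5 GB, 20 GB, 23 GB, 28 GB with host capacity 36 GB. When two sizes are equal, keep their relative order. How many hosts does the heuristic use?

Sorted descending: 28, 23, 21, 20, 12, 6, 5, 5.
  28 → host 1 (new)  [load 28/36]
  23 → host 2 (new)  [load 23/36]
  21 → host 3 (new)  [load 21/36]
  20 → host 4 (new)  [load 20/36]
  12 → host 2  [load 35/36]
  6 → host 1  [load 34/36]
  5 → host 3  [load 26/36]
  5 → host 3  [load 31/36]
4 hosts opened.

4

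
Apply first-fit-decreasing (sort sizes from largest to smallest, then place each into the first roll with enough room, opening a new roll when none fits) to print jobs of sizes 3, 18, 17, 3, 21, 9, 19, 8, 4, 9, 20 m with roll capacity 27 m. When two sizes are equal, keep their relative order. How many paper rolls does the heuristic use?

5

Sorted descending: 21, 20, 19, 18, 17, 9, 9, 8, 4, 3, 3.
  21 → roll 1 (new)  [load 21/27]
  20 → roll 2 (new)  [load 20/27]
  19 → roll 3 (new)  [load 19/27]
  18 → roll 4 (new)  [load 18/27]
  17 → roll 5 (new)  [load 17/27]
  9 → roll 4  [load 27/27]
  9 → roll 5  [load 26/27]
  8 → roll 3  [load 27/27]
  4 → roll 1  [load 25/27]
  3 → roll 2  [load 23/27]
  3 → roll 2  [load 26/27]
5 paper rolls opened.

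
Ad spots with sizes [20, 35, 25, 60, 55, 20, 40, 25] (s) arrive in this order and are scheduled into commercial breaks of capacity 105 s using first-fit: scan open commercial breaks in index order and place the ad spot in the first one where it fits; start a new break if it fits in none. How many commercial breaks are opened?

  20 → break 1 (new)  [load 20/105]
  35 → break 1  [load 55/105]
  25 → break 1  [load 80/105]
  60 → break 2 (new)  [load 60/105]
  55 → break 3 (new)  [load 55/105]
  20 → break 1  [load 100/105]
  40 → break 2  [load 100/105]
  25 → break 3  [load 80/105]
3 commercial breaks opened.

3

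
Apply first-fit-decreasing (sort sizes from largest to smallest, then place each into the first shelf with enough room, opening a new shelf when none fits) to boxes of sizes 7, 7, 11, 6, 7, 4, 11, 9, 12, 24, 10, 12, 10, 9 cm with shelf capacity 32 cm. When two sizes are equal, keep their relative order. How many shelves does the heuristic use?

5

Sorted descending: 24, 12, 12, 11, 11, 10, 10, 9, 9, 7, 7, 7, 6, 4.
  24 → shelf 1 (new)  [load 24/32]
  12 → shelf 2 (new)  [load 12/32]
  12 → shelf 2  [load 24/32]
  11 → shelf 3 (new)  [load 11/32]
  11 → shelf 3  [load 22/32]
  10 → shelf 3  [load 32/32]
  10 → shelf 4 (new)  [load 10/32]
  9 → shelf 4  [load 19/32]
  9 → shelf 4  [load 28/32]
  7 → shelf 1  [load 31/32]
  7 → shelf 2  [load 31/32]
  7 → shelf 5 (new)  [load 7/32]
  6 → shelf 5  [load 13/32]
  4 → shelf 4  [load 32/32]
5 shelves opened.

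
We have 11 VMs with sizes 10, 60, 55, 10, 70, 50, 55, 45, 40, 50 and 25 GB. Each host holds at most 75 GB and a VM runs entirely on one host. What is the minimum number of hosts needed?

8

Total = 70 + 60 + 55 + 55 + 50 + 50 + 45 + 40 + 25 + 10 + 10 = 470 GB.
Lower bound: ⌈470/75⌉ = 7 hosts.
Also, 8 VMs each exceed 75/2 GB, and no two of those can share a host, so at least 8 hosts are needed.
A packing using 8 hosts:
  host 1: 70 = 70
  host 2: 60 + 10 = 70
  host 3: 55 + 10 = 65
  host 4: 55 = 55
  host 5: 50 + 25 = 75
  host 6: 50 = 50
  host 7: 45 = 45
  host 8: 40 = 40
This matches the lower bound, so 8 is optimal.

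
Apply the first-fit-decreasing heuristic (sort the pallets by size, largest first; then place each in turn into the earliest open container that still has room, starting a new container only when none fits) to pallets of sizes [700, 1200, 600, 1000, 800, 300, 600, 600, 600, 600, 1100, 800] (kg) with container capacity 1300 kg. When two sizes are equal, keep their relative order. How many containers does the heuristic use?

8

Sorted descending: 1200, 1100, 1000, 800, 800, 700, 600, 600, 600, 600, 600, 300.
  1200 → container 1 (new)  [load 1200/1300]
  1100 → container 2 (new)  [load 1100/1300]
  1000 → container 3 (new)  [load 1000/1300]
  800 → container 4 (new)  [load 800/1300]
  800 → container 5 (new)  [load 800/1300]
  700 → container 6 (new)  [load 700/1300]
  600 → container 6  [load 1300/1300]
  600 → container 7 (new)  [load 600/1300]
  600 → container 7  [load 1200/1300]
  600 → container 8 (new)  [load 600/1300]
  600 → container 8  [load 1200/1300]
  300 → container 3  [load 1300/1300]
8 containers opened.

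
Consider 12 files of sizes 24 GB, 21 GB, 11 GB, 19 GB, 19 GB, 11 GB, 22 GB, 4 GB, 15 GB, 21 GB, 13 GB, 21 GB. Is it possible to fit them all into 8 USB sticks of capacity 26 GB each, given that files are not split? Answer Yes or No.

No

Total = 201 GB; ⌈201/26⌉ = 8.
The bound of 8 does not rule out 8, but exhaustive search shows no assignment into 8 USB sticks of capacity 26 GB exists — the minimum is 9.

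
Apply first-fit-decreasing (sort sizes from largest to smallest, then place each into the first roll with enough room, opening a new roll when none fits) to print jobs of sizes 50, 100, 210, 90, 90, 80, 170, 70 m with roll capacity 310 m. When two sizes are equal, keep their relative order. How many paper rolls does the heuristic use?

Sorted descending: 210, 170, 100, 90, 90, 80, 70, 50.
  210 → roll 1 (new)  [load 210/310]
  170 → roll 2 (new)  [load 170/310]
  100 → roll 1  [load 310/310]
  90 → roll 2  [load 260/310]
  90 → roll 3 (new)  [load 90/310]
  80 → roll 3  [load 170/310]
  70 → roll 3  [load 240/310]
  50 → roll 2  [load 310/310]
3 paper rolls opened.

3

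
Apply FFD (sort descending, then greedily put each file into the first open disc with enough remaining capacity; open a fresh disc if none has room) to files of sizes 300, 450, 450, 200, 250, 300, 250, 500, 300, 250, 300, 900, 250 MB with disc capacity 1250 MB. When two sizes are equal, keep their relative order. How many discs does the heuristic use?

Sorted descending: 900, 500, 450, 450, 300, 300, 300, 300, 250, 250, 250, 250, 200.
  900 → disc 1 (new)  [load 900/1250]
  500 → disc 2 (new)  [load 500/1250]
  450 → disc 2  [load 950/1250]
  450 → disc 3 (new)  [load 450/1250]
  300 → disc 1  [load 1200/1250]
  300 → disc 2  [load 1250/1250]
  300 → disc 3  [load 750/1250]
  300 → disc 3  [load 1050/1250]
  250 → disc 4 (new)  [load 250/1250]
  250 → disc 4  [load 500/1250]
  250 → disc 4  [load 750/1250]
  250 → disc 4  [load 1000/1250]
  200 → disc 3  [load 1250/1250]
4 discs opened.

4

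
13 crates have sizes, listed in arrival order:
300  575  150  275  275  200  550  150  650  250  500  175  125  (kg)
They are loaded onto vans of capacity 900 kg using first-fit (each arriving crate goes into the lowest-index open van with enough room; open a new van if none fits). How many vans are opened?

  300 → van 1 (new)  [load 300/900]
  575 → van 1  [load 875/900]
  150 → van 2 (new)  [load 150/900]
  275 → van 2  [load 425/900]
  275 → van 2  [load 700/900]
  200 → van 2  [load 900/900]
  550 → van 3 (new)  [load 550/900]
  150 → van 3  [load 700/900]
  650 → van 4 (new)  [load 650/900]
  250 → van 4  [load 900/900]
  500 → van 5 (new)  [load 500/900]
  175 → van 3  [load 875/900]
  125 → van 5  [load 625/900]
5 vans opened.

5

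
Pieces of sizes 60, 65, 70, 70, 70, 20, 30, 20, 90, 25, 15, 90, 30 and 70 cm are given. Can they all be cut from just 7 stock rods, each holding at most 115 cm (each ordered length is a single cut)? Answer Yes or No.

Total = 725 cm; ⌈725/115⌉ = 7.
8 pieces each exceed half the capacity and cannot share a stock rod, forcing at least 8 stock rods.
At least 8 stock rods are required, but only 7 are allowed.

No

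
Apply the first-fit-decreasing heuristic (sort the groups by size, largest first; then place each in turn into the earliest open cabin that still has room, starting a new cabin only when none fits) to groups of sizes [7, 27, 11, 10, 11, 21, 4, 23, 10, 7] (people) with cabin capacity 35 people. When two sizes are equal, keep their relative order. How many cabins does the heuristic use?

4

Sorted descending: 27, 23, 21, 11, 11, 10, 10, 7, 7, 4.
  27 → cabin 1 (new)  [load 27/35]
  23 → cabin 2 (new)  [load 23/35]
  21 → cabin 3 (new)  [load 21/35]
  11 → cabin 2  [load 34/35]
  11 → cabin 3  [load 32/35]
  10 → cabin 4 (new)  [load 10/35]
  10 → cabin 4  [load 20/35]
  7 → cabin 1  [load 34/35]
  7 → cabin 4  [load 27/35]
  4 → cabin 4  [load 31/35]
4 cabins opened.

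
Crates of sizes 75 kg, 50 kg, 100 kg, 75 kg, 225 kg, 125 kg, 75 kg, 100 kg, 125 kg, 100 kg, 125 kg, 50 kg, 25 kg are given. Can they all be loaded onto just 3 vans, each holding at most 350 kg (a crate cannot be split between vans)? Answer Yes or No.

No

Total = 1250 kg; ⌈1250/350⌉ = 4.
At least 4 vans are required, but only 3 are allowed.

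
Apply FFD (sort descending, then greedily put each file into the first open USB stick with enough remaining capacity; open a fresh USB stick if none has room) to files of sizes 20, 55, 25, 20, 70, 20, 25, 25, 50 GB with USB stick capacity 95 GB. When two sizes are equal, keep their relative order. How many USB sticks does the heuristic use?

Sorted descending: 70, 55, 50, 25, 25, 25, 20, 20, 20.
  70 → USB stick 1 (new)  [load 70/95]
  55 → USB stick 2 (new)  [load 55/95]
  50 → USB stick 3 (new)  [load 50/95]
  25 → USB stick 1  [load 95/95]
  25 → USB stick 2  [load 80/95]
  25 → USB stick 3  [load 75/95]
  20 → USB stick 3  [load 95/95]
  20 → USB stick 4 (new)  [load 20/95]
  20 → USB stick 4  [load 40/95]
4 USB sticks opened.

4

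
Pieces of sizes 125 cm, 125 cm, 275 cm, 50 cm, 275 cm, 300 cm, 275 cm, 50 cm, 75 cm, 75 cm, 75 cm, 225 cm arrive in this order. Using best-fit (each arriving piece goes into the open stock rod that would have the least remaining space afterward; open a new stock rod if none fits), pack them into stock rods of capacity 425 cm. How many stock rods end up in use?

  125 → stock rod 1 (new)  [load 125/425]
  125 → stock rod 1  [load 250/425]
  275 → stock rod 2 (new)  [load 275/425]
  50 → stock rod 2  [load 325/425]
  275 → stock rod 3 (new)  [load 275/425]
  300 → stock rod 4 (new)  [load 300/425]
  275 → stock rod 5 (new)  [load 275/425]
  50 → stock rod 2  [load 375/425]
  75 → stock rod 4  [load 375/425]
  75 → stock rod 3  [load 350/425]
  75 → stock rod 3  [load 425/425]
  225 → stock rod 6 (new)  [load 225/425]
6 stock rods opened.

6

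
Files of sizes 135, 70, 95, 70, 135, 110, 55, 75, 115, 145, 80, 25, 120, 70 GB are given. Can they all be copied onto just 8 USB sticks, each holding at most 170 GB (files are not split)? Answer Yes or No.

Total = 1300 GB; ⌈1300/170⌉ = 8.
The bound of 8 does not rule out 8, but exhaustive search shows no assignment into 8 USB sticks of capacity 170 GB exists — the minimum is 9.

No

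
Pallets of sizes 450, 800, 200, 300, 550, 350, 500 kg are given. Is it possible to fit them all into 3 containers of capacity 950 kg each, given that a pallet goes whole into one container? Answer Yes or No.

Total = 3150 kg; ⌈3150/950⌉ = 4.
At least 4 containers are required, but only 3 are allowed.

No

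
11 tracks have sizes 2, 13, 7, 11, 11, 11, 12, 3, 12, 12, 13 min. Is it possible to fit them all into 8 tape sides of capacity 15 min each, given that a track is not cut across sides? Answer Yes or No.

No

Total = 107 min; ⌈107/15⌉ = 8.
The bound of 8 does not rule out 8, but exhaustive search shows no assignment into 8 tape sides of capacity 15 min exists — the minimum is 9.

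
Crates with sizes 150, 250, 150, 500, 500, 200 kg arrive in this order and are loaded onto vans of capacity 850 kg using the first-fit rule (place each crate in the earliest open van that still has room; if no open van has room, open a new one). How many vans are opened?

3

  150 → van 1 (new)  [load 150/850]
  250 → van 1  [load 400/850]
  150 → van 1  [load 550/850]
  500 → van 2 (new)  [load 500/850]
  500 → van 3 (new)  [load 500/850]
  200 → van 1  [load 750/850]
3 vans opened.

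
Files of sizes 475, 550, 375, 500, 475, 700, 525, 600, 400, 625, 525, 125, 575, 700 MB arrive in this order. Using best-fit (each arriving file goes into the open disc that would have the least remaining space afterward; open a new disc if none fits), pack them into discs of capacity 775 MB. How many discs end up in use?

12

  475 → disc 1 (new)  [load 475/775]
  550 → disc 2 (new)  [load 550/775]
  375 → disc 3 (new)  [load 375/775]
  500 → disc 4 (new)  [load 500/775]
  475 → disc 5 (new)  [load 475/775]
  700 → disc 6 (new)  [load 700/775]
  525 → disc 7 (new)  [load 525/775]
  600 → disc 8 (new)  [load 600/775]
  400 → disc 3  [load 775/775]
  625 → disc 9 (new)  [load 625/775]
  525 → disc 10 (new)  [load 525/775]
  125 → disc 9  [load 750/775]
  575 → disc 11 (new)  [load 575/775]
  700 → disc 12 (new)  [load 700/775]
12 discs opened.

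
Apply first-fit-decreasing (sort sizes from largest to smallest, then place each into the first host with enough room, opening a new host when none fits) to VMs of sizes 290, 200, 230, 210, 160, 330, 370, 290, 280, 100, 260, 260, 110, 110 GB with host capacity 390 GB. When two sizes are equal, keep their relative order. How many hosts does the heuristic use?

Sorted descending: 370, 330, 290, 290, 280, 260, 260, 230, 210, 200, 160, 110, 110, 100.
  370 → host 1 (new)  [load 370/390]
  330 → host 2 (new)  [load 330/390]
  290 → host 3 (new)  [load 290/390]
  290 → host 4 (new)  [load 290/390]
  280 → host 5 (new)  [load 280/390]
  260 → host 6 (new)  [load 260/390]
  260 → host 7 (new)  [load 260/390]
  230 → host 8 (new)  [load 230/390]
  210 → host 9 (new)  [load 210/390]
  200 → host 10 (new)  [load 200/390]
  160 → host 8  [load 390/390]
  110 → host 5  [load 390/390]
  110 → host 6  [load 370/390]
  100 → host 3  [load 390/390]
10 hosts opened.

10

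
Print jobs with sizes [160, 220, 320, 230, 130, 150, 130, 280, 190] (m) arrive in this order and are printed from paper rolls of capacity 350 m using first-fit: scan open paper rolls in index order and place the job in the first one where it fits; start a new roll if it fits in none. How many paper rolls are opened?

  160 → roll 1 (new)  [load 160/350]
  220 → roll 2 (new)  [load 220/350]
  320 → roll 3 (new)  [load 320/350]
  230 → roll 4 (new)  [load 230/350]
  130 → roll 1  [load 290/350]
  150 → roll 5 (new)  [load 150/350]
  130 → roll 2  [load 350/350]
  280 → roll 6 (new)  [load 280/350]
  190 → roll 5  [load 340/350]
6 paper rolls opened.

6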